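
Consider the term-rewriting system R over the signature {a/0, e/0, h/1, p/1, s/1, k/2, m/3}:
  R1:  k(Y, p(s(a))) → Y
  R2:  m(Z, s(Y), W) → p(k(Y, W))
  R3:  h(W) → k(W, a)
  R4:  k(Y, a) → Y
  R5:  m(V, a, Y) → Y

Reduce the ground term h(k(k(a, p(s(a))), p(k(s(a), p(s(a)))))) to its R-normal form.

1. h(k(k(a, p(s(a))), p(k(s(a), p(s(a))))))  →  k(k(k(a, p(s(a))), p(k(s(a), p(s(a))))), a)   [R3 at ε]
2. k(k(k(a, p(s(a))), p(k(s(a), p(s(a))))), a)  →  k(k(a, p(s(a))), p(k(s(a), p(s(a)))))   [R4 at ε]
3. k(k(a, p(s(a))), p(k(s(a), p(s(a)))))  →  k(a, p(k(s(a), p(s(a)))))   [R1 at 1]
4. k(a, p(k(s(a), p(s(a)))))  →  k(a, p(s(a)))   [R1 at 2.1]
5. k(a, p(s(a)))  →  a   [R1 at ε]

a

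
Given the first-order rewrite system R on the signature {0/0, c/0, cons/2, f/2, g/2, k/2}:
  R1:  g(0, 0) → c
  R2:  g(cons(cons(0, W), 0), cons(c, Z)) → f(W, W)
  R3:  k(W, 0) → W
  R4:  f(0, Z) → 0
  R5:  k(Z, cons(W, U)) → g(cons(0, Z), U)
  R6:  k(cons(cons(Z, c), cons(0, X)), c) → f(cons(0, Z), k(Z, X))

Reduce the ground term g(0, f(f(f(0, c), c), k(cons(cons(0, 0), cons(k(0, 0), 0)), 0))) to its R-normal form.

c

1. g(0, f(f(f(0, c), c), k(cons(cons(0, 0), cons(k(0, 0), 0)), 0)))  →  g(0, f(f(0, c), k(cons(cons(0, 0), cons(k(0, 0), 0)), 0)))   [R4 at 2.1.1]
2. g(0, f(f(0, c), k(cons(cons(0, 0), cons(k(0, 0), 0)), 0)))  →  g(0, f(0, k(cons(cons(0, 0), cons(k(0, 0), 0)), 0)))   [R4 at 2.1]
3. g(0, f(0, k(cons(cons(0, 0), cons(k(0, 0), 0)), 0)))  →  g(0, 0)   [R4 at 2]
4. g(0, 0)  →  c   [R1 at ε]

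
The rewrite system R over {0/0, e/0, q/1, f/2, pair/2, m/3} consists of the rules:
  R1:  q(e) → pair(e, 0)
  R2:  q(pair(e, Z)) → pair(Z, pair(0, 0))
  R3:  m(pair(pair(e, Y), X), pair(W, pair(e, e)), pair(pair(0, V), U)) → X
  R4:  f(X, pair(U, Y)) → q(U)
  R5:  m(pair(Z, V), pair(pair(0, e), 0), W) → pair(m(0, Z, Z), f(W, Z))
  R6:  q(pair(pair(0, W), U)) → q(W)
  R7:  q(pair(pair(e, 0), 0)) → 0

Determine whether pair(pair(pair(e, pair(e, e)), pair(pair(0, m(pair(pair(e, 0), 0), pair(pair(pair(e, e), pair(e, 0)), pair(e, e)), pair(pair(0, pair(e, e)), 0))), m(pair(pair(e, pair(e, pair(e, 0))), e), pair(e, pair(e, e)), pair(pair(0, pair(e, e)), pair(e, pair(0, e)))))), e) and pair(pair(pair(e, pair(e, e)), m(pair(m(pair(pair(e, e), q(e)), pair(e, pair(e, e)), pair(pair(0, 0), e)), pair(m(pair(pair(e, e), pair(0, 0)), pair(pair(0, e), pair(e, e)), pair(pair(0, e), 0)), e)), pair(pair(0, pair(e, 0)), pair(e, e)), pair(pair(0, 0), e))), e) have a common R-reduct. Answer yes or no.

yes — NF(t₁) = pair(pair(pair(e, pair(e, e)), pair(pair(0, 0), e)), e), NF(t₂) = pair(pair(pair(e, pair(e, e)), pair(pair(0, 0), e)), e)

Reduce t₁ = pair(pair(pair(e, pair(e, e)), pair(pair(0, m(pair(pair(e, 0), 0), pair(pair(pair(e, e), pair(e, 0)), pair(e, e)), pair(pair(0, pair(e, e)), 0))), m(pair(pair(e, pair(e, pair(e, 0))), e), pair(e, pair(e, e)), pair(pair(0, pair(e, e)), pair(e, pair(0, e)))))), e):
1. pair(pair(pair(e, pair(e, e)), pair(pair(0, m(pair(pair(e, 0), 0), pair(pair(pair(e, e), pair(e, 0)), pair(e, e)), pair(pair(0, pair(e, e)), 0))), m(pair(pair(e, pair(e, pair(e, 0))), e), pair(e, pair(e, e)), pair(pair(0, pair(e, e)), pair(e, pair(0, e)))))), e)  →  pair(pair(pair(e, pair(e, e)), pair(pair(0, 0), m(pair(pair(e, pair(e, pair(e, 0))), e), pair(e, pair(e, e)), pair(pair(0, pair(e, e)), pair(e, pair(0, e)))))), e)   [R3 at 1.2.1.2]
2. pair(pair(pair(e, pair(e, e)), pair(pair(0, 0), m(pair(pair(e, pair(e, pair(e, 0))), e), pair(e, pair(e, e)), pair(pair(0, pair(e, e)), pair(e, pair(0, e)))))), e)  →  pair(pair(pair(e, pair(e, e)), pair(pair(0, 0), e)), e)   [R3 at 1.2.2]

Reduce t₂ = pair(pair(pair(e, pair(e, e)), m(pair(m(pair(pair(e, e), q(e)), pair(e, pair(e, e)), pair(pair(0, 0), e)), pair(m(pair(pair(e, e), pair(0, 0)), pair(pair(0, e), pair(e, e)), pair(pair(0, e), 0)), e)), pair(pair(0, pair(e, 0)), pair(e, e)), pair(pair(0, 0), e))), e):
1. pair(pair(pair(e, pair(e, e)), m(pair(m(pair(pair(e, e), q(e)), pair(e, pair(e, e)), pair(pair(0, 0), e)), pair(m(pair(pair(e, e), pair(0, 0)), pair(pair(0, e), pair(e, e)), pair(pair(0, e), 0)), e)), pair(pair(0, pair(e, 0)), pair(e, e)), pair(pair(0, 0), e))), e)  →  pair(pair(pair(e, pair(e, e)), m(pair(q(e), pair(m(pair(pair(e, e), pair(0, 0)), pair(pair(0, e), pair(e, e)), pair(pair(0, e), 0)), e)), pair(pair(0, pair(e, 0)), pair(e, e)), pair(pair(0, 0), e))), e)   [R3 at 1.2.1.1]
2. pair(pair(pair(e, pair(e, e)), m(pair(q(e), pair(m(pair(pair(e, e), pair(0, 0)), pair(pair(0, e), pair(e, e)), pair(pair(0, e), 0)), e)), pair(pair(0, pair(e, 0)), pair(e, e)), pair(pair(0, 0), e))), e)  →  pair(pair(pair(e, pair(e, e)), m(pair(pair(e, 0), pair(m(pair(pair(e, e), pair(0, 0)), pair(pair(0, e), pair(e, e)), pair(pair(0, e), 0)), e)), pair(pair(0, pair(e, 0)), pair(e, e)), pair(pair(0, 0), e))), e)   [R1 at 1.2.1.1]
3. pair(pair(pair(e, pair(e, e)), m(pair(pair(e, 0), pair(m(pair(pair(e, e), pair(0, 0)), pair(pair(0, e), pair(e, e)), pair(pair(0, e), 0)), e)), pair(pair(0, pair(e, 0)), pair(e, e)), pair(pair(0, 0), e))), e)  →  pair(pair(pair(e, pair(e, e)), pair(m(pair(pair(e, e), pair(0, 0)), pair(pair(0, e), pair(e, e)), pair(pair(0, e), 0)), e)), e)   [R3 at 1.2]
4. pair(pair(pair(e, pair(e, e)), pair(m(pair(pair(e, e), pair(0, 0)), pair(pair(0, e), pair(e, e)), pair(pair(0, e), 0)), e)), e)  →  pair(pair(pair(e, pair(e, e)), pair(pair(0, 0), e)), e)   [R3 at 1.2.1]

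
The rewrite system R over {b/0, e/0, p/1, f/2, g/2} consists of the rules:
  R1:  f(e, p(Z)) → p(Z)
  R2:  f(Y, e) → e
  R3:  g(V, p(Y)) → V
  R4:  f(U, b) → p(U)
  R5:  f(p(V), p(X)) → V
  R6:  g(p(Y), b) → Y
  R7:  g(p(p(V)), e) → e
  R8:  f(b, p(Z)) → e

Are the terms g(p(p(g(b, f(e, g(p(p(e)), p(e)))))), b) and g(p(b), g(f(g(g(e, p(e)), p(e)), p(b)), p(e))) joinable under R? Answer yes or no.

yes — NF(t₁) = p(b), NF(t₂) = p(b)

Reduce t₁ = g(p(p(g(b, f(e, g(p(p(e)), p(e)))))), b):
1. g(p(p(g(b, f(e, g(p(p(e)), p(e)))))), b)  →  p(g(b, f(e, g(p(p(e)), p(e)))))   [R6 at ε]
2. p(g(b, f(e, g(p(p(e)), p(e)))))  →  p(g(b, f(e, p(p(e)))))   [R3 at 1.2.2]
3. p(g(b, f(e, p(p(e)))))  →  p(g(b, p(p(e))))   [R1 at 1.2]
4. p(g(b, p(p(e))))  →  p(b)   [R3 at 1]

Reduce t₂ = g(p(b), g(f(g(g(e, p(e)), p(e)), p(b)), p(e))):
1. g(p(b), g(f(g(g(e, p(e)), p(e)), p(b)), p(e)))  →  g(p(b), f(g(g(e, p(e)), p(e)), p(b)))   [R3 at 2]
2. g(p(b), f(g(g(e, p(e)), p(e)), p(b)))  →  g(p(b), f(g(e, p(e)), p(b)))   [R3 at 2.1]
3. g(p(b), f(g(e, p(e)), p(b)))  →  g(p(b), f(e, p(b)))   [R3 at 2.1]
4. g(p(b), f(e, p(b)))  →  g(p(b), p(b))   [R1 at 2]
5. g(p(b), p(b))  →  p(b)   [R3 at ε]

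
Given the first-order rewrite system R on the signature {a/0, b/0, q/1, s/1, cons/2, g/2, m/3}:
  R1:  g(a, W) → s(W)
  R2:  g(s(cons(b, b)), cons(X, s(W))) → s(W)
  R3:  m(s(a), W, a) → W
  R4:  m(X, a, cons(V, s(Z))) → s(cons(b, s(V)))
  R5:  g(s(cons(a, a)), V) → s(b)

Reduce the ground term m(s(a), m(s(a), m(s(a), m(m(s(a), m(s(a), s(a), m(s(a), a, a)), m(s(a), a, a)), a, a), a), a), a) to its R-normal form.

1. m(s(a), m(s(a), m(s(a), m(m(s(a), m(s(a), s(a), m(s(a), a, a)), m(s(a), a, a)), a, a), a), a), a)  →  m(s(a), m(s(a), m(m(s(a), m(s(a), s(a), m(s(a), a, a)), m(s(a), a, a)), a, a), a), a)   [R3 at ε]
2. m(s(a), m(s(a), m(m(s(a), m(s(a), s(a), m(s(a), a, a)), m(s(a), a, a)), a, a), a), a)  →  m(s(a), m(m(s(a), m(s(a), s(a), m(s(a), a, a)), m(s(a), a, a)), a, a), a)   [R3 at ε]
3. m(s(a), m(m(s(a), m(s(a), s(a), m(s(a), a, a)), m(s(a), a, a)), a, a), a)  →  m(m(s(a), m(s(a), s(a), m(s(a), a, a)), m(s(a), a, a)), a, a)   [R3 at ε]
4. m(m(s(a), m(s(a), s(a), m(s(a), a, a)), m(s(a), a, a)), a, a)  →  m(m(s(a), m(s(a), s(a), a), m(s(a), a, a)), a, a)   [R3 at 1.2.3]
5. m(m(s(a), m(s(a), s(a), a), m(s(a), a, a)), a, a)  →  m(m(s(a), s(a), m(s(a), a, a)), a, a)   [R3 at 1.2]
6. m(m(s(a), s(a), m(s(a), a, a)), a, a)  →  m(m(s(a), s(a), a), a, a)   [R3 at 1.3]
7. m(m(s(a), s(a), a), a, a)  →  m(s(a), a, a)   [R3 at 1]
8. m(s(a), a, a)  →  a   [R3 at ε]

a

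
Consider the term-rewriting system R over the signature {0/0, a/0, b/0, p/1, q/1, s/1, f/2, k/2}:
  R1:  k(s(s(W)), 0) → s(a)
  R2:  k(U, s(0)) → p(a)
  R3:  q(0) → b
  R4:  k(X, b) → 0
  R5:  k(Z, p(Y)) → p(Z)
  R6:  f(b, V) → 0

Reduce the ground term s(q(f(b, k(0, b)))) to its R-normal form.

s(b)

1. s(q(f(b, k(0, b))))  →  s(q(0))   [R6 at 1.1]
2. s(q(0))  →  s(b)   [R3 at 1]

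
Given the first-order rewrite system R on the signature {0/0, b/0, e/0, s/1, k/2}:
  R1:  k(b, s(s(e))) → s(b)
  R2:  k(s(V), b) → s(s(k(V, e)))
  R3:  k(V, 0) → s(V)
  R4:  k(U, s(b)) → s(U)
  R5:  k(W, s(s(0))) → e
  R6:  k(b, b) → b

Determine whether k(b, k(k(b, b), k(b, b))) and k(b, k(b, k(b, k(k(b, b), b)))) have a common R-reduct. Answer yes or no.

yes — NF(t₁) = b, NF(t₂) = b

Reduce t₁ = k(b, k(k(b, b), k(b, b))):
1. k(b, k(k(b, b), k(b, b)))  →  k(b, k(b, k(b, b)))   [R6 at 2.1]
2. k(b, k(b, k(b, b)))  →  k(b, k(b, b))   [R6 at 2.2]
3. k(b, k(b, b))  →  k(b, b)   [R6 at 2]
4. k(b, b)  →  b   [R6 at ε]

Reduce t₂ = k(b, k(b, k(b, k(k(b, b), b)))):
1. k(b, k(b, k(b, k(k(b, b), b))))  →  k(b, k(b, k(b, k(b, b))))   [R6 at 2.2.2.1]
2. k(b, k(b, k(b, k(b, b))))  →  k(b, k(b, k(b, b)))   [R6 at 2.2.2]
3. k(b, k(b, k(b, b)))  →  k(b, k(b, b))   [R6 at 2.2]
4. k(b, k(b, b))  →  k(b, b)   [R6 at 2]
5. k(b, b)  →  b   [R6 at ε]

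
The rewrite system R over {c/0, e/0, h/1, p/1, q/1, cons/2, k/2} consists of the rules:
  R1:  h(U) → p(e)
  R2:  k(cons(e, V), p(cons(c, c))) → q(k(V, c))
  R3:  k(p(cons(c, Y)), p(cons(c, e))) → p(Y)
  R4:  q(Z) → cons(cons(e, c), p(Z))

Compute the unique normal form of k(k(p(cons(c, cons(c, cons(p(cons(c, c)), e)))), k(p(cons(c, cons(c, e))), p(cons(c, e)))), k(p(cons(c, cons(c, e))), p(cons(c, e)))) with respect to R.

p(cons(p(cons(c, c)), e))

1. k(k(p(cons(c, cons(c, cons(p(cons(c, c)), e)))), k(p(cons(c, cons(c, e))), p(cons(c, e)))), k(p(cons(c, cons(c, e))), p(cons(c, e))))  →  k(k(p(cons(c, cons(c, cons(p(cons(c, c)), e)))), p(cons(c, e))), k(p(cons(c, cons(c, e))), p(cons(c, e))))   [R3 at 1.2]
2. k(k(p(cons(c, cons(c, cons(p(cons(c, c)), e)))), p(cons(c, e))), k(p(cons(c, cons(c, e))), p(cons(c, e))))  →  k(p(cons(c, cons(p(cons(c, c)), e))), k(p(cons(c, cons(c, e))), p(cons(c, e))))   [R3 at 1]
3. k(p(cons(c, cons(p(cons(c, c)), e))), k(p(cons(c, cons(c, e))), p(cons(c, e))))  →  k(p(cons(c, cons(p(cons(c, c)), e))), p(cons(c, e)))   [R3 at 2]
4. k(p(cons(c, cons(p(cons(c, c)), e))), p(cons(c, e)))  →  p(cons(p(cons(c, c)), e))   [R3 at ε]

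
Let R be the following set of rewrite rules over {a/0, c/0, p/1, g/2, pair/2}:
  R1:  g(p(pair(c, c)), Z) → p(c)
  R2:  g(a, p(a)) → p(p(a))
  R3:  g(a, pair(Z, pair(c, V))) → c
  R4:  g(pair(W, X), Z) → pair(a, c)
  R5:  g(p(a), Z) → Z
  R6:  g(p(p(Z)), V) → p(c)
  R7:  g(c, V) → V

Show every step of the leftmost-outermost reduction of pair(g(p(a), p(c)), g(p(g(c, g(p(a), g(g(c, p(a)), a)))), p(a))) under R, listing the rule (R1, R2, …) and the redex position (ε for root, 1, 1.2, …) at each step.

pair(p(c), p(a))

1. pair(g(p(a), p(c)), g(p(g(c, g(p(a), g(g(c, p(a)), a)))), p(a)))  →  pair(p(c), g(p(g(c, g(p(a), g(g(c, p(a)), a)))), p(a)))   [R5 at 1]
2. pair(p(c), g(p(g(c, g(p(a), g(g(c, p(a)), a)))), p(a)))  →  pair(p(c), g(p(g(p(a), g(g(c, p(a)), a))), p(a)))   [R7 at 2.1.1]
3. pair(p(c), g(p(g(p(a), g(g(c, p(a)), a))), p(a)))  →  pair(p(c), g(p(g(g(c, p(a)), a)), p(a)))   [R5 at 2.1.1]
4. pair(p(c), g(p(g(g(c, p(a)), a)), p(a)))  →  pair(p(c), g(p(g(p(a), a)), p(a)))   [R7 at 2.1.1.1]
5. pair(p(c), g(p(g(p(a), a)), p(a)))  →  pair(p(c), g(p(a), p(a)))   [R5 at 2.1.1]
6. pair(p(c), g(p(a), p(a)))  →  pair(p(c), p(a))   [R5 at 2]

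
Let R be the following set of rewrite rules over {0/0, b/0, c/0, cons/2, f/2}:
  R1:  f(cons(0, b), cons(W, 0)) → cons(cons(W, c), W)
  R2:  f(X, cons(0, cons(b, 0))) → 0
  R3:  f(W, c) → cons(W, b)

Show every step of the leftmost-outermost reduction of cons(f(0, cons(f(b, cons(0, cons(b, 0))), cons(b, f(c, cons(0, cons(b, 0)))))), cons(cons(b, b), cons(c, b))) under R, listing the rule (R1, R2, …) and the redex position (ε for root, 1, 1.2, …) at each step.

cons(0, cons(cons(b, b), cons(c, b)))

1. cons(f(0, cons(f(b, cons(0, cons(b, 0))), cons(b, f(c, cons(0, cons(b, 0)))))), cons(cons(b, b), cons(c, b)))  →  cons(f(0, cons(0, cons(b, f(c, cons(0, cons(b, 0)))))), cons(cons(b, b), cons(c, b)))   [R2 at 1.2.1]
2. cons(f(0, cons(0, cons(b, f(c, cons(0, cons(b, 0)))))), cons(cons(b, b), cons(c, b)))  →  cons(f(0, cons(0, cons(b, 0))), cons(cons(b, b), cons(c, b)))   [R2 at 1.2.2.2]
3. cons(f(0, cons(0, cons(b, 0))), cons(cons(b, b), cons(c, b)))  →  cons(0, cons(cons(b, b), cons(c, b)))   [R2 at 1]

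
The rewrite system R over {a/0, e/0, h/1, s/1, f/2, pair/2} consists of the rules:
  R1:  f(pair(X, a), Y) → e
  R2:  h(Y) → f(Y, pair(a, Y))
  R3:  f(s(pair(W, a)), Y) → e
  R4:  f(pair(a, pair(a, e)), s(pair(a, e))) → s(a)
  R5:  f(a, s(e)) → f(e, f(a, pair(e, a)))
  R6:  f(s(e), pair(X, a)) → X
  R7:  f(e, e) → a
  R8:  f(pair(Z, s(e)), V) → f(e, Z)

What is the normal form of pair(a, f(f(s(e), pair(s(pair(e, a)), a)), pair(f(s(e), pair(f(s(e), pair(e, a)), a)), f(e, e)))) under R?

pair(a, e)

1. pair(a, f(f(s(e), pair(s(pair(e, a)), a)), pair(f(s(e), pair(f(s(e), pair(e, a)), a)), f(e, e))))  →  pair(a, f(s(pair(e, a)), pair(f(s(e), pair(f(s(e), pair(e, a)), a)), f(e, e))))   [R6 at 2.1]
2. pair(a, f(s(pair(e, a)), pair(f(s(e), pair(f(s(e), pair(e, a)), a)), f(e, e))))  →  pair(a, e)   [R3 at 2]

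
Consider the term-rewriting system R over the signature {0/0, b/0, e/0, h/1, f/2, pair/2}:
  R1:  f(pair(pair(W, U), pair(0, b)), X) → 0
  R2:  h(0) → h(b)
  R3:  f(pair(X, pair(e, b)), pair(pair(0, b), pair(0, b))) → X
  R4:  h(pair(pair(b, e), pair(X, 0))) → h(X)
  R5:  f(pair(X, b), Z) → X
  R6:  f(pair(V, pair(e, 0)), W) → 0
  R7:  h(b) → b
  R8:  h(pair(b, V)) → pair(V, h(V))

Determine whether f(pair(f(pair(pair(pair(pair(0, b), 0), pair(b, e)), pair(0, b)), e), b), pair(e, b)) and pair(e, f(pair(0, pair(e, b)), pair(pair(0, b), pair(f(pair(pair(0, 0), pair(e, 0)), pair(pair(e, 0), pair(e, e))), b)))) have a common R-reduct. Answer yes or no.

no — NF(t₁) = 0, NF(t₂) = pair(e, 0)

Reduce t₁ = f(pair(f(pair(pair(pair(pair(0, b), 0), pair(b, e)), pair(0, b)), e), b), pair(e, b)):
1. f(pair(f(pair(pair(pair(pair(0, b), 0), pair(b, e)), pair(0, b)), e), b), pair(e, b))  →  f(pair(pair(pair(pair(0, b), 0), pair(b, e)), pair(0, b)), e)   [R5 at ε]
2. f(pair(pair(pair(pair(0, b), 0), pair(b, e)), pair(0, b)), e)  →  0   [R1 at ε]

Reduce t₂ = pair(e, f(pair(0, pair(e, b)), pair(pair(0, b), pair(f(pair(pair(0, 0), pair(e, 0)), pair(pair(e, 0), pair(e, e))), b)))):
1. pair(e, f(pair(0, pair(e, b)), pair(pair(0, b), pair(f(pair(pair(0, 0), pair(e, 0)), pair(pair(e, 0), pair(e, e))), b))))  →  pair(e, f(pair(0, pair(e, b)), pair(pair(0, b), pair(0, b))))   [R6 at 2.2.2.1]
2. pair(e, f(pair(0, pair(e, b)), pair(pair(0, b), pair(0, b))))  →  pair(e, 0)   [R3 at 2]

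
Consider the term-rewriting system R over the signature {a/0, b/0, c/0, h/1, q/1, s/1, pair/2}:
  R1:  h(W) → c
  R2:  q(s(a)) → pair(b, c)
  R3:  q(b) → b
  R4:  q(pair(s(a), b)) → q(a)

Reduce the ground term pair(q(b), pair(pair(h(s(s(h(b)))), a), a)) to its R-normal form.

pair(b, pair(pair(c, a), a))

1. pair(q(b), pair(pair(h(s(s(h(b)))), a), a))  →  pair(b, pair(pair(h(s(s(h(b)))), a), a))   [R3 at 1]
2. pair(b, pair(pair(h(s(s(h(b)))), a), a))  →  pair(b, pair(pair(c, a), a))   [R1 at 2.1.1]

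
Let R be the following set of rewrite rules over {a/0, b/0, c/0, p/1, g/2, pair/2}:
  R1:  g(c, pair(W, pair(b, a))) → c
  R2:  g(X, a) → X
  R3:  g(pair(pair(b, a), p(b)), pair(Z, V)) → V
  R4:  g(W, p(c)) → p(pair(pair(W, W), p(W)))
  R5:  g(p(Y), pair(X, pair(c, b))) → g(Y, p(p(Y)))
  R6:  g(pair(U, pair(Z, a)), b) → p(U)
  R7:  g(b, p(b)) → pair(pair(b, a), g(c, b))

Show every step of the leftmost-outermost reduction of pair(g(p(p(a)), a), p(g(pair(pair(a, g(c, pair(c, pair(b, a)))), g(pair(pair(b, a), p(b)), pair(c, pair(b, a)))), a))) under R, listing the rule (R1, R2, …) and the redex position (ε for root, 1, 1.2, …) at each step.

pair(p(p(a)), p(pair(pair(a, c), pair(b, a))))

1. pair(g(p(p(a)), a), p(g(pair(pair(a, g(c, pair(c, pair(b, a)))), g(pair(pair(b, a), p(b)), pair(c, pair(b, a)))), a)))  →  pair(p(p(a)), p(g(pair(pair(a, g(c, pair(c, pair(b, a)))), g(pair(pair(b, a), p(b)), pair(c, pair(b, a)))), a)))   [R2 at 1]
2. pair(p(p(a)), p(g(pair(pair(a, g(c, pair(c, pair(b, a)))), g(pair(pair(b, a), p(b)), pair(c, pair(b, a)))), a)))  →  pair(p(p(a)), p(pair(pair(a, g(c, pair(c, pair(b, a)))), g(pair(pair(b, a), p(b)), pair(c, pair(b, a))))))   [R2 at 2.1]
3. pair(p(p(a)), p(pair(pair(a, g(c, pair(c, pair(b, a)))), g(pair(pair(b, a), p(b)), pair(c, pair(b, a))))))  →  pair(p(p(a)), p(pair(pair(a, c), g(pair(pair(b, a), p(b)), pair(c, pair(b, a))))))   [R1 at 2.1.1.2]
4. pair(p(p(a)), p(pair(pair(a, c), g(pair(pair(b, a), p(b)), pair(c, pair(b, a))))))  →  pair(p(p(a)), p(pair(pair(a, c), pair(b, a))))   [R3 at 2.1.2]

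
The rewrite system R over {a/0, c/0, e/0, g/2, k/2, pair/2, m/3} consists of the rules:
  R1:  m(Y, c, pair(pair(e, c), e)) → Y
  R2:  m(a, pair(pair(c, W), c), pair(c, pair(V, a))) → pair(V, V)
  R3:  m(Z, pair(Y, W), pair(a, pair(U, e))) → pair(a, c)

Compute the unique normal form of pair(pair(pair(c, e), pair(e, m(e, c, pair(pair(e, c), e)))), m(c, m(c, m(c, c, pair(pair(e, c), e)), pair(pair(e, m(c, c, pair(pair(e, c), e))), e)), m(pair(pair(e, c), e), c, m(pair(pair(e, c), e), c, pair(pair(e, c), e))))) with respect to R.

pair(pair(pair(c, e), pair(e, e)), c)

1. pair(pair(pair(c, e), pair(e, m(e, c, pair(pair(e, c), e)))), m(c, m(c, m(c, c, pair(pair(e, c), e)), pair(pair(e, m(c, c, pair(pair(e, c), e))), e)), m(pair(pair(e, c), e), c, m(pair(pair(e, c), e), c, pair(pair(e, c), e)))))  →  pair(pair(pair(c, e), pair(e, e)), m(c, m(c, m(c, c, pair(pair(e, c), e)), pair(pair(e, m(c, c, pair(pair(e, c), e))), e)), m(pair(pair(e, c), e), c, m(pair(pair(e, c), e), c, pair(pair(e, c), e)))))   [R1 at 1.2.2]
2. pair(pair(pair(c, e), pair(e, e)), m(c, m(c, m(c, c, pair(pair(e, c), e)), pair(pair(e, m(c, c, pair(pair(e, c), e))), e)), m(pair(pair(e, c), e), c, m(pair(pair(e, c), e), c, pair(pair(e, c), e)))))  →  pair(pair(pair(c, e), pair(e, e)), m(c, m(c, c, pair(pair(e, m(c, c, pair(pair(e, c), e))), e)), m(pair(pair(e, c), e), c, m(pair(pair(e, c), e), c, pair(pair(e, c), e)))))   [R1 at 2.2.2]
3. pair(pair(pair(c, e), pair(e, e)), m(c, m(c, c, pair(pair(e, m(c, c, pair(pair(e, c), e))), e)), m(pair(pair(e, c), e), c, m(pair(pair(e, c), e), c, pair(pair(e, c), e)))))  →  pair(pair(pair(c, e), pair(e, e)), m(c, m(c, c, pair(pair(e, c), e)), m(pair(pair(e, c), e), c, m(pair(pair(e, c), e), c, pair(pair(e, c), e)))))   [R1 at 2.2.3.1.2]
4. pair(pair(pair(c, e), pair(e, e)), m(c, m(c, c, pair(pair(e, c), e)), m(pair(pair(e, c), e), c, m(pair(pair(e, c), e), c, pair(pair(e, c), e)))))  →  pair(pair(pair(c, e), pair(e, e)), m(c, c, m(pair(pair(e, c), e), c, m(pair(pair(e, c), e), c, pair(pair(e, c), e)))))   [R1 at 2.2]
5. pair(pair(pair(c, e), pair(e, e)), m(c, c, m(pair(pair(e, c), e), c, m(pair(pair(e, c), e), c, pair(pair(e, c), e)))))  →  pair(pair(pair(c, e), pair(e, e)), m(c, c, m(pair(pair(e, c), e), c, pair(pair(e, c), e))))   [R1 at 2.3.3]
6. pair(pair(pair(c, e), pair(e, e)), m(c, c, m(pair(pair(e, c), e), c, pair(pair(e, c), e))))  →  pair(pair(pair(c, e), pair(e, e)), m(c, c, pair(pair(e, c), e)))   [R1 at 2.3]
7. pair(pair(pair(c, e), pair(e, e)), m(c, c, pair(pair(e, c), e)))  →  pair(pair(pair(c, e), pair(e, e)), c)   [R1 at 2]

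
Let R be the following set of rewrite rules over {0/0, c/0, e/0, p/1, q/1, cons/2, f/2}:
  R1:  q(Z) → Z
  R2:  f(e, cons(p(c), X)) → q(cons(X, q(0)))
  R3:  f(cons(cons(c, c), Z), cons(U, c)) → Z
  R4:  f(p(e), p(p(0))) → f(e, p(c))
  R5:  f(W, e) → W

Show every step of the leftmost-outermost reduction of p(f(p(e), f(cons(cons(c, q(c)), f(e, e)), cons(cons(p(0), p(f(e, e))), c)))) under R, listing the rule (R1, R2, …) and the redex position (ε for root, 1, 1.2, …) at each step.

p(p(e))

1. p(f(p(e), f(cons(cons(c, q(c)), f(e, e)), cons(cons(p(0), p(f(e, e))), c))))  →  p(f(p(e), f(cons(cons(c, c), f(e, e)), cons(cons(p(0), p(f(e, e))), c))))   [R1 at 1.2.1.1.2]
2. p(f(p(e), f(cons(cons(c, c), f(e, e)), cons(cons(p(0), p(f(e, e))), c))))  →  p(f(p(e), f(e, e)))   [R3 at 1.2]
3. p(f(p(e), f(e, e)))  →  p(f(p(e), e))   [R5 at 1.2]
4. p(f(p(e), e))  →  p(p(e))   [R5 at 1]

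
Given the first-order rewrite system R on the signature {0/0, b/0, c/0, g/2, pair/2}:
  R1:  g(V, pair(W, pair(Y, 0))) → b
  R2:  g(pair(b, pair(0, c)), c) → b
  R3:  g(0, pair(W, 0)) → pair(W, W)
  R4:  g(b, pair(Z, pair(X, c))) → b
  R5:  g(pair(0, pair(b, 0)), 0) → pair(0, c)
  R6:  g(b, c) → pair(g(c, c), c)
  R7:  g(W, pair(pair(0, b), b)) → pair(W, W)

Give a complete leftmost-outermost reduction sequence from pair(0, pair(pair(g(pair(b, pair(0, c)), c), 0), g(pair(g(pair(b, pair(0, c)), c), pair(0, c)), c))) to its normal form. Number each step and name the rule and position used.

1. pair(0, pair(pair(g(pair(b, pair(0, c)), c), 0), g(pair(g(pair(b, pair(0, c)), c), pair(0, c)), c)))  →  pair(0, pair(pair(b, 0), g(pair(g(pair(b, pair(0, c)), c), pair(0, c)), c)))   [R2 at 2.1.1]
2. pair(0, pair(pair(b, 0), g(pair(g(pair(b, pair(0, c)), c), pair(0, c)), c)))  →  pair(0, pair(pair(b, 0), g(pair(b, pair(0, c)), c)))   [R2 at 2.2.1.1]
3. pair(0, pair(pair(b, 0), g(pair(b, pair(0, c)), c)))  →  pair(0, pair(pair(b, 0), b))   [R2 at 2.2]

pair(0, pair(pair(b, 0), b))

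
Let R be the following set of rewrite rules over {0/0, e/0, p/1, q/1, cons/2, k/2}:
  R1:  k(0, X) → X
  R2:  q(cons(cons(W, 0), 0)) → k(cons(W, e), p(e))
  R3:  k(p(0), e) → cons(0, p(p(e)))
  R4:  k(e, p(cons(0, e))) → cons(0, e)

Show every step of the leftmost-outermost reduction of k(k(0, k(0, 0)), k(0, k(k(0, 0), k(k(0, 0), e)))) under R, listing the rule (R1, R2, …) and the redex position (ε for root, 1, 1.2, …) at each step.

1. k(k(0, k(0, 0)), k(0, k(k(0, 0), k(k(0, 0), e))))  →  k(k(0, 0), k(0, k(k(0, 0), k(k(0, 0), e))))   [R1 at 1]
2. k(k(0, 0), k(0, k(k(0, 0), k(k(0, 0), e))))  →  k(0, k(0, k(k(0, 0), k(k(0, 0), e))))   [R1 at 1]
3. k(0, k(0, k(k(0, 0), k(k(0, 0), e))))  →  k(0, k(k(0, 0), k(k(0, 0), e)))   [R1 at ε]
4. k(0, k(k(0, 0), k(k(0, 0), e)))  →  k(k(0, 0), k(k(0, 0), e))   [R1 at ε]
5. k(k(0, 0), k(k(0, 0), e))  →  k(0, k(k(0, 0), e))   [R1 at 1]
6. k(0, k(k(0, 0), e))  →  k(k(0, 0), e)   [R1 at ε]
7. k(k(0, 0), e)  →  k(0, e)   [R1 at 1]
8. k(0, e)  →  e   [R1 at ε]

e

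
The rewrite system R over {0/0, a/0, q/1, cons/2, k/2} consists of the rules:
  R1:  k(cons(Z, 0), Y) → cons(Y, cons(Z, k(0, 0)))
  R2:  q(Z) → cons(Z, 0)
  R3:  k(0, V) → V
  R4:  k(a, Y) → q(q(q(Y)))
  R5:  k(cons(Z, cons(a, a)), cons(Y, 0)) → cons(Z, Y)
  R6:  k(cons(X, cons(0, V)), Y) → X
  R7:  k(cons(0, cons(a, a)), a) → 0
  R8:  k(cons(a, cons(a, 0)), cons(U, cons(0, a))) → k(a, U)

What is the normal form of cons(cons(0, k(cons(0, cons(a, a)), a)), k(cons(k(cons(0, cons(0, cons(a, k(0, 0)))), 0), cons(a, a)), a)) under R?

cons(cons(0, 0), 0)

1. cons(cons(0, k(cons(0, cons(a, a)), a)), k(cons(k(cons(0, cons(0, cons(a, k(0, 0)))), 0), cons(a, a)), a))  →  cons(cons(0, 0), k(cons(k(cons(0, cons(0, cons(a, k(0, 0)))), 0), cons(a, a)), a))   [R7 at 1.2]
2. cons(cons(0, 0), k(cons(k(cons(0, cons(0, cons(a, k(0, 0)))), 0), cons(a, a)), a))  →  cons(cons(0, 0), k(cons(0, cons(a, a)), a))   [R6 at 2.1.1]
3. cons(cons(0, 0), k(cons(0, cons(a, a)), a))  →  cons(cons(0, 0), 0)   [R7 at 2]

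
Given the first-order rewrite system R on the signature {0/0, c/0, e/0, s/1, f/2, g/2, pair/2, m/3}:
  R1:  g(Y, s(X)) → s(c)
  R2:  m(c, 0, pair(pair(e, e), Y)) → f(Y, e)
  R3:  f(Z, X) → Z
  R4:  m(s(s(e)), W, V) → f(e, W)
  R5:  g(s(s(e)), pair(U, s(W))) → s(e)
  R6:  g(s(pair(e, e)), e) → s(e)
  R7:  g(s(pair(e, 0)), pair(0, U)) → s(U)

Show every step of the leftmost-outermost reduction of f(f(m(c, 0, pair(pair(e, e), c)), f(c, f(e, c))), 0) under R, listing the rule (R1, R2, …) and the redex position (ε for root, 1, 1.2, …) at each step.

c

1. f(f(m(c, 0, pair(pair(e, e), c)), f(c, f(e, c))), 0)  →  f(m(c, 0, pair(pair(e, e), c)), f(c, f(e, c)))   [R3 at ε]
2. f(m(c, 0, pair(pair(e, e), c)), f(c, f(e, c)))  →  m(c, 0, pair(pair(e, e), c))   [R3 at ε]
3. m(c, 0, pair(pair(e, e), c))  →  f(c, e)   [R2 at ε]
4. f(c, e)  →  c   [R3 at ε]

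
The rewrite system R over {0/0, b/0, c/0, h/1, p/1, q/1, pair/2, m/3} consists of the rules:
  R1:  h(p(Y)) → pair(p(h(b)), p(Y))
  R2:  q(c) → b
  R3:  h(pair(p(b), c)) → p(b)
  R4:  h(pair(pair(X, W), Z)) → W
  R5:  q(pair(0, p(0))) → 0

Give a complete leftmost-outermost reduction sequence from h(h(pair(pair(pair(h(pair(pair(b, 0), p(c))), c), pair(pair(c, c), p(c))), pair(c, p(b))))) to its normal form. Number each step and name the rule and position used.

1. h(h(pair(pair(pair(h(pair(pair(b, 0), p(c))), c), pair(pair(c, c), p(c))), pair(c, p(b)))))  →  h(pair(pair(c, c), p(c)))   [R4 at 1]
2. h(pair(pair(c, c), p(c)))  →  c   [R4 at ε]

c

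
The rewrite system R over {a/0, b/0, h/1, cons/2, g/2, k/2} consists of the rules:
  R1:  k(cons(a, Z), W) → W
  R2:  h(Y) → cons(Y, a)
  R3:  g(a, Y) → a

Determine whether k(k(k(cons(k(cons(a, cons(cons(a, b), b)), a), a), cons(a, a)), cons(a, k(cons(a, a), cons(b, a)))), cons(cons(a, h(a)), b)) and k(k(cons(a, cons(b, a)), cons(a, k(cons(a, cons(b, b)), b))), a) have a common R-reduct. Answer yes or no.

no — NF(t₁) = cons(cons(a, cons(a, a)), b), NF(t₂) = a

Reduce t₁ = k(k(k(cons(k(cons(a, cons(cons(a, b), b)), a), a), cons(a, a)), cons(a, k(cons(a, a), cons(b, a)))), cons(cons(a, h(a)), b)):
1. k(k(k(cons(k(cons(a, cons(cons(a, b), b)), a), a), cons(a, a)), cons(a, k(cons(a, a), cons(b, a)))), cons(cons(a, h(a)), b))  →  k(k(k(cons(a, a), cons(a, a)), cons(a, k(cons(a, a), cons(b, a)))), cons(cons(a, h(a)), b))   [R1 at 1.1.1.1]
2. k(k(k(cons(a, a), cons(a, a)), cons(a, k(cons(a, a), cons(b, a)))), cons(cons(a, h(a)), b))  →  k(k(cons(a, a), cons(a, k(cons(a, a), cons(b, a)))), cons(cons(a, h(a)), b))   [R1 at 1.1]
3. k(k(cons(a, a), cons(a, k(cons(a, a), cons(b, a)))), cons(cons(a, h(a)), b))  →  k(cons(a, k(cons(a, a), cons(b, a))), cons(cons(a, h(a)), b))   [R1 at 1]
4. k(cons(a, k(cons(a, a), cons(b, a))), cons(cons(a, h(a)), b))  →  cons(cons(a, h(a)), b)   [R1 at ε]
5. cons(cons(a, h(a)), b)  →  cons(cons(a, cons(a, a)), b)   [R2 at 1.2]

Reduce t₂ = k(k(cons(a, cons(b, a)), cons(a, k(cons(a, cons(b, b)), b))), a):
1. k(k(cons(a, cons(b, a)), cons(a, k(cons(a, cons(b, b)), b))), a)  →  k(cons(a, k(cons(a, cons(b, b)), b)), a)   [R1 at 1]
2. k(cons(a, k(cons(a, cons(b, b)), b)), a)  →  a   [R1 at ε]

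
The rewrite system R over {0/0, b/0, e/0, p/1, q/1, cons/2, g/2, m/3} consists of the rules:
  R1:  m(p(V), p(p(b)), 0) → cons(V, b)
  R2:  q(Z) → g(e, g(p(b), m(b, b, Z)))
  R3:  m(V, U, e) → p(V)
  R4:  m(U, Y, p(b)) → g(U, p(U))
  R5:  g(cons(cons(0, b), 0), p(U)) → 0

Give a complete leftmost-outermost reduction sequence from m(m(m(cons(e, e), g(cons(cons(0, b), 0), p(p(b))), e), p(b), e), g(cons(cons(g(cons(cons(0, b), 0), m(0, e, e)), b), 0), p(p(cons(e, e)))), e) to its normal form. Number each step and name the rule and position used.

p(p(p(cons(e, e))))

1. m(m(m(cons(e, e), g(cons(cons(0, b), 0), p(p(b))), e), p(b), e), g(cons(cons(g(cons(cons(0, b), 0), m(0, e, e)), b), 0), p(p(cons(e, e)))), e)  →  p(m(m(cons(e, e), g(cons(cons(0, b), 0), p(p(b))), e), p(b), e))   [R3 at ε]
2. p(m(m(cons(e, e), g(cons(cons(0, b), 0), p(p(b))), e), p(b), e))  →  p(p(m(cons(e, e), g(cons(cons(0, b), 0), p(p(b))), e)))   [R3 at 1]
3. p(p(m(cons(e, e), g(cons(cons(0, b), 0), p(p(b))), e)))  →  p(p(p(cons(e, e))))   [R3 at 1.1]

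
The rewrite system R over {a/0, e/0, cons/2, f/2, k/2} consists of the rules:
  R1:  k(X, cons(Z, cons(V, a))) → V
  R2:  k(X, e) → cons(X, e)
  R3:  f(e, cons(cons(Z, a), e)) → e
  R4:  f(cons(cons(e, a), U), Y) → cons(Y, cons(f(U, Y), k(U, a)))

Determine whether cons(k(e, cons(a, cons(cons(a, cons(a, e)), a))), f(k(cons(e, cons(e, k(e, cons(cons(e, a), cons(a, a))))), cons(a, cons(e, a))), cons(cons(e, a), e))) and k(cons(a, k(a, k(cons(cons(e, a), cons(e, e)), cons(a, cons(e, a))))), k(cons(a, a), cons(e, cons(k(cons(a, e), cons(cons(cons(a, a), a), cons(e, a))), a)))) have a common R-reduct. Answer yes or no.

Reduce t₁ = cons(k(e, cons(a, cons(cons(a, cons(a, e)), a))), f(k(cons(e, cons(e, k(e, cons(cons(e, a), cons(a, a))))), cons(a, cons(e, a))), cons(cons(e, a), e))):
1. cons(k(e, cons(a, cons(cons(a, cons(a, e)), a))), f(k(cons(e, cons(e, k(e, cons(cons(e, a), cons(a, a))))), cons(a, cons(e, a))), cons(cons(e, a), e)))  →  cons(cons(a, cons(a, e)), f(k(cons(e, cons(e, k(e, cons(cons(e, a), cons(a, a))))), cons(a, cons(e, a))), cons(cons(e, a), e)))   [R1 at 1]
2. cons(cons(a, cons(a, e)), f(k(cons(e, cons(e, k(e, cons(cons(e, a), cons(a, a))))), cons(a, cons(e, a))), cons(cons(e, a), e)))  →  cons(cons(a, cons(a, e)), f(e, cons(cons(e, a), e)))   [R1 at 2.1]
3. cons(cons(a, cons(a, e)), f(e, cons(cons(e, a), e)))  →  cons(cons(a, cons(a, e)), e)   [R3 at 2]

Reduce t₂ = k(cons(a, k(a, k(cons(cons(e, a), cons(e, e)), cons(a, cons(e, a))))), k(cons(a, a), cons(e, cons(k(cons(a, e), cons(cons(cons(a, a), a), cons(e, a))), a)))):
1. k(cons(a, k(a, k(cons(cons(e, a), cons(e, e)), cons(a, cons(e, a))))), k(cons(a, a), cons(e, cons(k(cons(a, e), cons(cons(cons(a, a), a), cons(e, a))), a))))  →  k(cons(a, k(a, e)), k(cons(a, a), cons(e, cons(k(cons(a, e), cons(cons(cons(a, a), a), cons(e, a))), a))))   [R1 at 1.2.2]
2. k(cons(a, k(a, e)), k(cons(a, a), cons(e, cons(k(cons(a, e), cons(cons(cons(a, a), a), cons(e, a))), a))))  →  k(cons(a, cons(a, e)), k(cons(a, a), cons(e, cons(k(cons(a, e), cons(cons(cons(a, a), a), cons(e, a))), a))))   [R2 at 1.2]
3. k(cons(a, cons(a, e)), k(cons(a, a), cons(e, cons(k(cons(a, e), cons(cons(cons(a, a), a), cons(e, a))), a))))  →  k(cons(a, cons(a, e)), k(cons(a, e), cons(cons(cons(a, a), a), cons(e, a))))   [R1 at 2]
4. k(cons(a, cons(a, e)), k(cons(a, e), cons(cons(cons(a, a), a), cons(e, a))))  →  k(cons(a, cons(a, e)), e)   [R1 at 2]
5. k(cons(a, cons(a, e)), e)  →  cons(cons(a, cons(a, e)), e)   [R2 at ε]

yes — NF(t₁) = cons(cons(a, cons(a, e)), e), NF(t₂) = cons(cons(a, cons(a, e)), e)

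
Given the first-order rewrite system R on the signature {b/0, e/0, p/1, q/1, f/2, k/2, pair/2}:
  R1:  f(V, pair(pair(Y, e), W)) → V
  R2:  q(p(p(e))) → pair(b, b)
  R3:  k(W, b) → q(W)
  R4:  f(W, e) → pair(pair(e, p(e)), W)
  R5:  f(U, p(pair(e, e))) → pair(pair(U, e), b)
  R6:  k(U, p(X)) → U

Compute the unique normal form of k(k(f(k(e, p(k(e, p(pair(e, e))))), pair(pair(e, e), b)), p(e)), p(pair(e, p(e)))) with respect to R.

e

1. k(k(f(k(e, p(k(e, p(pair(e, e))))), pair(pair(e, e), b)), p(e)), p(pair(e, p(e))))  →  k(f(k(e, p(k(e, p(pair(e, e))))), pair(pair(e, e), b)), p(e))   [R6 at ε]
2. k(f(k(e, p(k(e, p(pair(e, e))))), pair(pair(e, e), b)), p(e))  →  f(k(e, p(k(e, p(pair(e, e))))), pair(pair(e, e), b))   [R6 at ε]
3. f(k(e, p(k(e, p(pair(e, e))))), pair(pair(e, e), b))  →  k(e, p(k(e, p(pair(e, e)))))   [R1 at ε]
4. k(e, p(k(e, p(pair(e, e)))))  →  e   [R6 at ε]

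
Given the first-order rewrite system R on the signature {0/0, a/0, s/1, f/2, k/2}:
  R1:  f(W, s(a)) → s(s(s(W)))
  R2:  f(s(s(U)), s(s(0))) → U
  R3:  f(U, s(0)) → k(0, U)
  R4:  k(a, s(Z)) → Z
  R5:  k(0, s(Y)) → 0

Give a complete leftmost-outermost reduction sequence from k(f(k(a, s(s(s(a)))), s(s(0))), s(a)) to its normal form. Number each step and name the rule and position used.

a

1. k(f(k(a, s(s(s(a)))), s(s(0))), s(a))  →  k(f(s(s(a)), s(s(0))), s(a))   [R4 at 1.1]
2. k(f(s(s(a)), s(s(0))), s(a))  →  k(a, s(a))   [R2 at 1]
3. k(a, s(a))  →  a   [R4 at ε]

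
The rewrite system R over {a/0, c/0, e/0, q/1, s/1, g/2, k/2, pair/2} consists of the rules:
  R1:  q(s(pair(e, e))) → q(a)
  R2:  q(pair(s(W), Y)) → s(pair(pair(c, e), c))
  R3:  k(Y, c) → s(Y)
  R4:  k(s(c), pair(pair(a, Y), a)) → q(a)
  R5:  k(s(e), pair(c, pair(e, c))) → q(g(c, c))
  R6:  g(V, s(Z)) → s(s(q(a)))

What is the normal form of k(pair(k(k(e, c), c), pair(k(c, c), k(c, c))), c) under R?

s(pair(s(s(e)), pair(s(c), s(c))))

1. k(pair(k(k(e, c), c), pair(k(c, c), k(c, c))), c)  →  s(pair(k(k(e, c), c), pair(k(c, c), k(c, c))))   [R3 at ε]
2. s(pair(k(k(e, c), c), pair(k(c, c), k(c, c))))  →  s(pair(s(k(e, c)), pair(k(c, c), k(c, c))))   [R3 at 1.1]
3. s(pair(s(k(e, c)), pair(k(c, c), k(c, c))))  →  s(pair(s(s(e)), pair(k(c, c), k(c, c))))   [R3 at 1.1.1]
4. s(pair(s(s(e)), pair(k(c, c), k(c, c))))  →  s(pair(s(s(e)), pair(s(c), k(c, c))))   [R3 at 1.2.1]
5. s(pair(s(s(e)), pair(s(c), k(c, c))))  →  s(pair(s(s(e)), pair(s(c), s(c))))   [R3 at 1.2.2]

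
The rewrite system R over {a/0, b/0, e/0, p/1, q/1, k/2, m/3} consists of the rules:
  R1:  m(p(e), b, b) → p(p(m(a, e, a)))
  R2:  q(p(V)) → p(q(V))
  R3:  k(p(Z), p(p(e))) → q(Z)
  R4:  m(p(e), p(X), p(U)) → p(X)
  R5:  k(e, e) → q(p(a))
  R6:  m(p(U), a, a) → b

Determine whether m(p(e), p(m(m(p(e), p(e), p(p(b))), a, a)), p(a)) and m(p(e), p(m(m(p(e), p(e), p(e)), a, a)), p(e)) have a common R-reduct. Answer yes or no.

Reduce t₁ = m(p(e), p(m(m(p(e), p(e), p(p(b))), a, a)), p(a)):
1. m(p(e), p(m(m(p(e), p(e), p(p(b))), a, a)), p(a))  →  p(m(m(p(e), p(e), p(p(b))), a, a))   [R4 at ε]
2. p(m(m(p(e), p(e), p(p(b))), a, a))  →  p(m(p(e), a, a))   [R4 at 1.1]
3. p(m(p(e), a, a))  →  p(b)   [R6 at 1]

Reduce t₂ = m(p(e), p(m(m(p(e), p(e), p(e)), a, a)), p(e)):
1. m(p(e), p(m(m(p(e), p(e), p(e)), a, a)), p(e))  →  p(m(m(p(e), p(e), p(e)), a, a))   [R4 at ε]
2. p(m(m(p(e), p(e), p(e)), a, a))  →  p(m(p(e), a, a))   [R4 at 1.1]
3. p(m(p(e), a, a))  →  p(b)   [R6 at 1]

yes — NF(t₁) = p(b), NF(t₂) = p(b)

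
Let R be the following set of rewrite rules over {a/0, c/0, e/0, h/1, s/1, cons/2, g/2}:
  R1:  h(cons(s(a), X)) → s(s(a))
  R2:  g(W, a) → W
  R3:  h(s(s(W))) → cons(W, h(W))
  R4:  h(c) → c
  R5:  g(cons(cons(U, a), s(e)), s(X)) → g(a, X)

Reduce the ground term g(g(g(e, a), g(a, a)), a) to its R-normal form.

e

1. g(g(g(e, a), g(a, a)), a)  →  g(g(e, a), g(a, a))   [R2 at ε]
2. g(g(e, a), g(a, a))  →  g(e, g(a, a))   [R2 at 1]
3. g(e, g(a, a))  →  g(e, a)   [R2 at 2]
4. g(e, a)  →  e   [R2 at ε]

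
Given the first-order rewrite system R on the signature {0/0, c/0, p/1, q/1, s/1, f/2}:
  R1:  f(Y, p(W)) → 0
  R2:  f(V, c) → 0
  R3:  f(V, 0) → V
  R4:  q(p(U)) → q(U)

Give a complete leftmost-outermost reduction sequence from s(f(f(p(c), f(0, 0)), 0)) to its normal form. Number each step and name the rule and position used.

1. s(f(f(p(c), f(0, 0)), 0))  →  s(f(p(c), f(0, 0)))   [R3 at 1]
2. s(f(p(c), f(0, 0)))  →  s(f(p(c), 0))   [R3 at 1.2]
3. s(f(p(c), 0))  →  s(p(c))   [R3 at 1]

s(p(c))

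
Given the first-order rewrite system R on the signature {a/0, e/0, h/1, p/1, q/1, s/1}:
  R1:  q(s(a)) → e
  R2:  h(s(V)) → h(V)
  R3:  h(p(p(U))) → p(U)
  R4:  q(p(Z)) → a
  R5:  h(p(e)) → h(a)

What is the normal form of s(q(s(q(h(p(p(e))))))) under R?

1. s(q(s(q(h(p(p(e)))))))  →  s(q(s(q(p(e)))))   [R3 at 1.1.1.1]
2. s(q(s(q(p(e)))))  →  s(q(s(a)))   [R4 at 1.1.1]
3. s(q(s(a)))  →  s(e)   [R1 at 1]

s(e)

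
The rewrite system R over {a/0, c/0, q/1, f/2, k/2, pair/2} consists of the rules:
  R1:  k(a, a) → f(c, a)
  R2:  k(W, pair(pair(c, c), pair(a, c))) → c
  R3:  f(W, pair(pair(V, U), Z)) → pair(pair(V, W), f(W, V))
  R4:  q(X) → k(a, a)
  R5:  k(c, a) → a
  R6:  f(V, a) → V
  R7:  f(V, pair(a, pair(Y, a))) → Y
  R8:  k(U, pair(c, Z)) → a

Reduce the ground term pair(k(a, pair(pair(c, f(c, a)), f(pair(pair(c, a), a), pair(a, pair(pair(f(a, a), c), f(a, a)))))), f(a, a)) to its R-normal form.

pair(c, a)

1. pair(k(a, pair(pair(c, f(c, a)), f(pair(pair(c, a), a), pair(a, pair(pair(f(a, a), c), f(a, a)))))), f(a, a))  →  pair(k(a, pair(pair(c, c), f(pair(pair(c, a), a), pair(a, pair(pair(f(a, a), c), f(a, a)))))), f(a, a))   [R6 at 1.2.1.2]
2. pair(k(a, pair(pair(c, c), f(pair(pair(c, a), a), pair(a, pair(pair(f(a, a), c), f(a, a)))))), f(a, a))  →  pair(k(a, pair(pair(c, c), f(pair(pair(c, a), a), pair(a, pair(pair(a, c), f(a, a)))))), f(a, a))   [R6 at 1.2.2.2.2.1.1]
3. pair(k(a, pair(pair(c, c), f(pair(pair(c, a), a), pair(a, pair(pair(a, c), f(a, a)))))), f(a, a))  →  pair(k(a, pair(pair(c, c), f(pair(pair(c, a), a), pair(a, pair(pair(a, c), a))))), f(a, a))   [R6 at 1.2.2.2.2.2]
4. pair(k(a, pair(pair(c, c), f(pair(pair(c, a), a), pair(a, pair(pair(a, c), a))))), f(a, a))  →  pair(k(a, pair(pair(c, c), pair(a, c))), f(a, a))   [R7 at 1.2.2]
5. pair(k(a, pair(pair(c, c), pair(a, c))), f(a, a))  →  pair(c, f(a, a))   [R2 at 1]
6. pair(c, f(a, a))  →  pair(c, a)   [R6 at 2]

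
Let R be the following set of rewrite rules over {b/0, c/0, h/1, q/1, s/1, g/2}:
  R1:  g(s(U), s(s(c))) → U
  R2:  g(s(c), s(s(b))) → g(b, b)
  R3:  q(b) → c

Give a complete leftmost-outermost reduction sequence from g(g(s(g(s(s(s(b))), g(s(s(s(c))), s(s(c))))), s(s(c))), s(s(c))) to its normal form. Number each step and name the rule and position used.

s(b)

1. g(g(s(g(s(s(s(b))), g(s(s(s(c))), s(s(c))))), s(s(c))), s(s(c)))  →  g(g(s(s(s(b))), g(s(s(s(c))), s(s(c)))), s(s(c)))   [R1 at 1]
2. g(g(s(s(s(b))), g(s(s(s(c))), s(s(c)))), s(s(c)))  →  g(g(s(s(s(b))), s(s(c))), s(s(c)))   [R1 at 1.2]
3. g(g(s(s(s(b))), s(s(c))), s(s(c)))  →  g(s(s(b)), s(s(c)))   [R1 at 1]
4. g(s(s(b)), s(s(c)))  →  s(b)   [R1 at ε]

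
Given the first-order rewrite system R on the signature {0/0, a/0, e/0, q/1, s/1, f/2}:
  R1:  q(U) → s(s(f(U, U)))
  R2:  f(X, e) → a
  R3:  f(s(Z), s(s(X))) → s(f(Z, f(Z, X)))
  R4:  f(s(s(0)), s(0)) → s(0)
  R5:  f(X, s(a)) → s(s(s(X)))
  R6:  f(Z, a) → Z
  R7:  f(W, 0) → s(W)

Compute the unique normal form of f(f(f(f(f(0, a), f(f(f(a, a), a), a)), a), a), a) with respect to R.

1. f(f(f(f(f(0, a), f(f(f(a, a), a), a)), a), a), a)  →  f(f(f(f(0, a), f(f(f(a, a), a), a)), a), a)   [R6 at ε]
2. f(f(f(f(0, a), f(f(f(a, a), a), a)), a), a)  →  f(f(f(0, a), f(f(f(a, a), a), a)), a)   [R6 at ε]
3. f(f(f(0, a), f(f(f(a, a), a), a)), a)  →  f(f(0, a), f(f(f(a, a), a), a))   [R6 at ε]
4. f(f(0, a), f(f(f(a, a), a), a))  →  f(0, f(f(f(a, a), a), a))   [R6 at 1]
5. f(0, f(f(f(a, a), a), a))  →  f(0, f(f(a, a), a))   [R6 at 2]
6. f(0, f(f(a, a), a))  →  f(0, f(a, a))   [R6 at 2]
7. f(0, f(a, a))  →  f(0, a)   [R6 at 2]
8. f(0, a)  →  0   [R6 at ε]

0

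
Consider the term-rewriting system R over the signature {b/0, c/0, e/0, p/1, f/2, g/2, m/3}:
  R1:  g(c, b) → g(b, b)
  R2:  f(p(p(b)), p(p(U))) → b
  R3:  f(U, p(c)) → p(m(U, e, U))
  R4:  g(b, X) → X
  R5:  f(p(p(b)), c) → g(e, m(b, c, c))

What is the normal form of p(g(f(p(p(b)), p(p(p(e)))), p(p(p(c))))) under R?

1. p(g(f(p(p(b)), p(p(p(e)))), p(p(p(c)))))  →  p(g(b, p(p(p(c)))))   [R2 at 1.1]
2. p(g(b, p(p(p(c)))))  →  p(p(p(p(c))))   [R4 at 1]

p(p(p(p(c))))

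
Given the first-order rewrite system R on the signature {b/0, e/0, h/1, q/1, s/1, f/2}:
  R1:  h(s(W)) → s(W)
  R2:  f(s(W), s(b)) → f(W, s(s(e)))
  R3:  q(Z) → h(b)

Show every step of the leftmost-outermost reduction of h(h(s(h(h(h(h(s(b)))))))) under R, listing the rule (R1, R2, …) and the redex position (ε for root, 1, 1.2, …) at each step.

1. h(h(s(h(h(h(h(s(b))))))))  →  h(s(h(h(h(h(s(b)))))))   [R1 at 1]
2. h(s(h(h(h(h(s(b)))))))  →  s(h(h(h(h(s(b))))))   [R1 at ε]
3. s(h(h(h(h(s(b))))))  →  s(h(h(h(s(b)))))   [R1 at 1.1.1.1]
4. s(h(h(h(s(b)))))  →  s(h(h(s(b))))   [R1 at 1.1.1]
5. s(h(h(s(b))))  →  s(h(s(b)))   [R1 at 1.1]
6. s(h(s(b)))  →  s(s(b))   [R1 at 1]

s(s(b))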